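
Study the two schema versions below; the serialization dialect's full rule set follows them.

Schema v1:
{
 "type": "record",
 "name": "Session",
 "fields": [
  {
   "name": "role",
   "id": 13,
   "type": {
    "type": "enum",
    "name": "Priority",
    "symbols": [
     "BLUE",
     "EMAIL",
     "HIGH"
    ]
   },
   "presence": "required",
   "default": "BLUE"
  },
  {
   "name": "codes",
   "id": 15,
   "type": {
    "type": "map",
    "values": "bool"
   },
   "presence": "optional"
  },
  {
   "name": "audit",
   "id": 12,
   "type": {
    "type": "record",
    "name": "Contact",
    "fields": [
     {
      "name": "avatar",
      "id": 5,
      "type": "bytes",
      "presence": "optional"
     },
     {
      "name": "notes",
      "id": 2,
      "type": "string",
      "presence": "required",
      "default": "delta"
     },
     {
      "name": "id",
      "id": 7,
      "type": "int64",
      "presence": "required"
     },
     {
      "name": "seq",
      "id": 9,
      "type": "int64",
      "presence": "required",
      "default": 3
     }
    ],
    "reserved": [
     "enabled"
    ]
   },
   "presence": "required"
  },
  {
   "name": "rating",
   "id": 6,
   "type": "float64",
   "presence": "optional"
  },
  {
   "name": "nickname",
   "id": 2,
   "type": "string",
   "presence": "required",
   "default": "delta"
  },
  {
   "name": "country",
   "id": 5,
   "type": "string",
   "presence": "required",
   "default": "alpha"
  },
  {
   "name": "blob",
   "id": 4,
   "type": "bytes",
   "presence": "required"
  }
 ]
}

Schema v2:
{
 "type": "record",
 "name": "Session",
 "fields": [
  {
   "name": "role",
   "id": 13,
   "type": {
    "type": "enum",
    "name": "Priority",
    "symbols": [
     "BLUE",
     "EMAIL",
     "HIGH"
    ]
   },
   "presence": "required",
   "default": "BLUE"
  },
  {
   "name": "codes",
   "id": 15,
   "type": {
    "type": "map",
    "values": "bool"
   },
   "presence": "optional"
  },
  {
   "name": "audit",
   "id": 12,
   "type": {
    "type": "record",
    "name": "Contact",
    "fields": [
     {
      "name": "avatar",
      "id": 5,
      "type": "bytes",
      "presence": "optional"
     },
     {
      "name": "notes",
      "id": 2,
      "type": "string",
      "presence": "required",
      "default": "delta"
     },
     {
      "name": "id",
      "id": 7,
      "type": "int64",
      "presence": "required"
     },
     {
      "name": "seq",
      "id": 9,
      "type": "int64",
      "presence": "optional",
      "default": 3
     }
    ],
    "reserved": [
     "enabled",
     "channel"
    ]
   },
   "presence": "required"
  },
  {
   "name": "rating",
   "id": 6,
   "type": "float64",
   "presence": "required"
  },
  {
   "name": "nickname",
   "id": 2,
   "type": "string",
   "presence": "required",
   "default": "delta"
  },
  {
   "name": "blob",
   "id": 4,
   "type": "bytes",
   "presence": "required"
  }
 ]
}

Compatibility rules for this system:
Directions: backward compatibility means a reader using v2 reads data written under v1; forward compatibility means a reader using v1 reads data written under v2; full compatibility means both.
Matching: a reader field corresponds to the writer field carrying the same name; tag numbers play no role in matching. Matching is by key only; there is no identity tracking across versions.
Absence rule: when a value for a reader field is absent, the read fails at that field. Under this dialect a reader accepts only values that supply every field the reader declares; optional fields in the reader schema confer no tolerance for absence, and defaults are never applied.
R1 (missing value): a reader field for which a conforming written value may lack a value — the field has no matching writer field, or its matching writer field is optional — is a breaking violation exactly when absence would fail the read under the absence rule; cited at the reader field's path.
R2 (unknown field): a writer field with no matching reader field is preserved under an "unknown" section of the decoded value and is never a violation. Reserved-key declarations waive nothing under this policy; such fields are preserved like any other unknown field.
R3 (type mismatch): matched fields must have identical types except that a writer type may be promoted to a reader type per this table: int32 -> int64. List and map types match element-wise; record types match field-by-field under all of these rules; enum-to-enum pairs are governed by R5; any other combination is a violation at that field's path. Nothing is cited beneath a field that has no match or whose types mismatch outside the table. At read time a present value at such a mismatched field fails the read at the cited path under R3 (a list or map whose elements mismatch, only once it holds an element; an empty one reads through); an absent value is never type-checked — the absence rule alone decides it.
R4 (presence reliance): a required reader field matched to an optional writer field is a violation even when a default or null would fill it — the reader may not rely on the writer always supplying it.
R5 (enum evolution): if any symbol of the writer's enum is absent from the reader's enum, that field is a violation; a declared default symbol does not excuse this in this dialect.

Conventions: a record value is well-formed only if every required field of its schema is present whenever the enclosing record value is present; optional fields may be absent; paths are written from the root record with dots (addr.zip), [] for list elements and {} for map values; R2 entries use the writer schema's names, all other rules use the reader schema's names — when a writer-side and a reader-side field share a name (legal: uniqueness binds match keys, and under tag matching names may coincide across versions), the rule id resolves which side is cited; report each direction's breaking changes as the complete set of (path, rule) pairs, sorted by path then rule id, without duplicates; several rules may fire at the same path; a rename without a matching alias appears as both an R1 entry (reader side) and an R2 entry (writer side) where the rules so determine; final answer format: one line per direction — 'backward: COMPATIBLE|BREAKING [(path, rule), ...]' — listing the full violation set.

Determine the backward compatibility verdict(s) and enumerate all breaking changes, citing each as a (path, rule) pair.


in Session below, arrows point writer -> reader
backward for Session (reader v2, writer v1):
  role <- role (Priority -> Priority, writer required)
  codes <- codes (map<string, bool> -> map<string, bool>, writer optional)
  audit <- audit (Contact -> Contact, writer required)
  rating <- rating (float64 -> float64, writer optional)
  nickname <- nickname (string -> string, writer required)
  blob <- blob (bytes -> bytes, writer required)
  writer country: unknown to reader
  audit.avatar <- audit.avatar (bytes -> bytes, writer optional)
  audit.notes <- audit.notes (string -> string, writer required)
  audit.id <- audit.id (int64 -> int64, writer required)
  audit.seq <- audit.seq (int64 -> int64, writer required)
  violation R1 at audit.avatar
  violation R1 at codes
  violation R1 at rating
  violation R4 at rating
  backward on Session therefore BREAKING (4)
diffs on Session not affecting the asked answer:
  removed field country from record Session -> affects forward compatibility only, which is not asked
  field seq in record Contact: required changed to optional -> affects forward compatibility only, which is not asked

backward: BREAKING [(audit.avatar, R1), (codes, R1), (rating, R1), (rating, R4)]


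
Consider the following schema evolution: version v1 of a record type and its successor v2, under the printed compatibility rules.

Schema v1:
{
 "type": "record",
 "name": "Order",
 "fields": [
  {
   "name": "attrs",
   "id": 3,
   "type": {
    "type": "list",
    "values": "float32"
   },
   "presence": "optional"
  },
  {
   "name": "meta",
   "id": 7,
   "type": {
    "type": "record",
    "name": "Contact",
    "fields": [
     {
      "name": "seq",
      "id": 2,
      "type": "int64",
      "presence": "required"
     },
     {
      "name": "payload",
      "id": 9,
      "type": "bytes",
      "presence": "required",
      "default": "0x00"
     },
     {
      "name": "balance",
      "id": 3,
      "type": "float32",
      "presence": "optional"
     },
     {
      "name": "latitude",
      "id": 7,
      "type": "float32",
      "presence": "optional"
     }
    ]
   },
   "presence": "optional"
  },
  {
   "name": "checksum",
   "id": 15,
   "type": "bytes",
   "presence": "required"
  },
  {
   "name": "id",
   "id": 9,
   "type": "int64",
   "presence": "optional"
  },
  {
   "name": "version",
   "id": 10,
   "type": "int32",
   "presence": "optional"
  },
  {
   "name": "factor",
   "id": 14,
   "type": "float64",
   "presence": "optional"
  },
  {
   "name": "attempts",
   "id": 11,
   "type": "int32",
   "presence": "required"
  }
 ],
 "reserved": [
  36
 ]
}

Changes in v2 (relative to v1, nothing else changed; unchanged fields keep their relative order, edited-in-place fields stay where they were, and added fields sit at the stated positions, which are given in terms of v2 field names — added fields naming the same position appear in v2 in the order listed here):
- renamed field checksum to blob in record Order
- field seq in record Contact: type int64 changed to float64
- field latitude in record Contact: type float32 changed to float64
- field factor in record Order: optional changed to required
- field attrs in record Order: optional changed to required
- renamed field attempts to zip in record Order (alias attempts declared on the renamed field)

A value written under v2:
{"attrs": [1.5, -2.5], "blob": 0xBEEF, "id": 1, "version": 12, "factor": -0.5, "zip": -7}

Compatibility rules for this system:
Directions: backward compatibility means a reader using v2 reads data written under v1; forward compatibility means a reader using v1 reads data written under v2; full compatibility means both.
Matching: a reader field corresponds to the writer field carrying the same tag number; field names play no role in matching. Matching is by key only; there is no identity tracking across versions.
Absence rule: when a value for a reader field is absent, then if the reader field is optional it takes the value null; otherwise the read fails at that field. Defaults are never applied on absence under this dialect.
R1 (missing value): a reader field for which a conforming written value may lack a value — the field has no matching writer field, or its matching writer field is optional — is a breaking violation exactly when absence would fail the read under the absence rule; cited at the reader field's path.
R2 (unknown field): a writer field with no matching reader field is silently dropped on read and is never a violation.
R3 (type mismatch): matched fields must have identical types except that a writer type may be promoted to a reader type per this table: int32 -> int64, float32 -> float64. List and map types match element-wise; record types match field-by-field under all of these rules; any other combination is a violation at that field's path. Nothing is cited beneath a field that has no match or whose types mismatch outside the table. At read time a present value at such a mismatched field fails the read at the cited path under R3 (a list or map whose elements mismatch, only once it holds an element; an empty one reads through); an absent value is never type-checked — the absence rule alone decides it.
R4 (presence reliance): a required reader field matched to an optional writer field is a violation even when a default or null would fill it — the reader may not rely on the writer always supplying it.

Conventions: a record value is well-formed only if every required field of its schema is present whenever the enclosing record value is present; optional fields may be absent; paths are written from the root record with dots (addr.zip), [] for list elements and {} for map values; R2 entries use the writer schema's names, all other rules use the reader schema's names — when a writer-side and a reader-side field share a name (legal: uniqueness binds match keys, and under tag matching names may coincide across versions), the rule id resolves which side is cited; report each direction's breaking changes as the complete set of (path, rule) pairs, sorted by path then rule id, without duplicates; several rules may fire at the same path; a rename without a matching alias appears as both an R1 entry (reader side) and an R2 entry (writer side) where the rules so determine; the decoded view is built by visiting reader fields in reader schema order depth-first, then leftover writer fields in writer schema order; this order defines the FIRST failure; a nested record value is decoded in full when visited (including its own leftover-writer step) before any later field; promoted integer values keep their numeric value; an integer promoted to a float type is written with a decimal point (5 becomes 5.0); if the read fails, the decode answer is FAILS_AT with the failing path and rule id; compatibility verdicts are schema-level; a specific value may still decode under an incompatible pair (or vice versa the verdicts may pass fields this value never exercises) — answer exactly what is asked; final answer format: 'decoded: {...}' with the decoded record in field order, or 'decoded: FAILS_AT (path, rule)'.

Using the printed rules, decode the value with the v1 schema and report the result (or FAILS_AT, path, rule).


decoded: {"attrs": [1.5, -2.5], "meta": null, "checksum": 0xBEEF, "id": 1, "version": 12, "factor": -0.5, "attempts": -7}

in Order below, arrows point writer -> reader
decode (reader v1):
  attrs := [1.5, -2.5]
  meta := null (not supplied -> null)
  checksum := 0xBEEF (from writer blob)
  id := 1
  version := 12
  factor := -0.5
  attempts := -7 (from writer zip)
  => decoded: {"attrs": [1.5, -2.5], "meta": null, "checksum": 0xBEEF, "id": 1, "version": 12, "factor": -0.5, "attempts": -7}
checking off the Order differences that do not matter here:
  renamed field checksum to blob in record Order -> triggers nothing under the printed rules; the Order answer is the same either way
  field seq in record Contact: type int64 changed to float64 -> matters for Order compatibility verdicts, not for this value's decode
  field latitude in record Contact: type float32 changed to float64 -> matters for Order compatibility verdicts, not for this value's decode
  field factor in record Order: optional changed to required -> matters for Order compatibility verdicts, not for this value's decode
  field attrs in record Order: optional changed to required -> matters for Order compatibility verdicts, not for this value's decode
  renamed field attempts to zip in record Order (alias attempts declared on the renamed field) -> triggers nothing under the printed rules; the Order answer is the same either way


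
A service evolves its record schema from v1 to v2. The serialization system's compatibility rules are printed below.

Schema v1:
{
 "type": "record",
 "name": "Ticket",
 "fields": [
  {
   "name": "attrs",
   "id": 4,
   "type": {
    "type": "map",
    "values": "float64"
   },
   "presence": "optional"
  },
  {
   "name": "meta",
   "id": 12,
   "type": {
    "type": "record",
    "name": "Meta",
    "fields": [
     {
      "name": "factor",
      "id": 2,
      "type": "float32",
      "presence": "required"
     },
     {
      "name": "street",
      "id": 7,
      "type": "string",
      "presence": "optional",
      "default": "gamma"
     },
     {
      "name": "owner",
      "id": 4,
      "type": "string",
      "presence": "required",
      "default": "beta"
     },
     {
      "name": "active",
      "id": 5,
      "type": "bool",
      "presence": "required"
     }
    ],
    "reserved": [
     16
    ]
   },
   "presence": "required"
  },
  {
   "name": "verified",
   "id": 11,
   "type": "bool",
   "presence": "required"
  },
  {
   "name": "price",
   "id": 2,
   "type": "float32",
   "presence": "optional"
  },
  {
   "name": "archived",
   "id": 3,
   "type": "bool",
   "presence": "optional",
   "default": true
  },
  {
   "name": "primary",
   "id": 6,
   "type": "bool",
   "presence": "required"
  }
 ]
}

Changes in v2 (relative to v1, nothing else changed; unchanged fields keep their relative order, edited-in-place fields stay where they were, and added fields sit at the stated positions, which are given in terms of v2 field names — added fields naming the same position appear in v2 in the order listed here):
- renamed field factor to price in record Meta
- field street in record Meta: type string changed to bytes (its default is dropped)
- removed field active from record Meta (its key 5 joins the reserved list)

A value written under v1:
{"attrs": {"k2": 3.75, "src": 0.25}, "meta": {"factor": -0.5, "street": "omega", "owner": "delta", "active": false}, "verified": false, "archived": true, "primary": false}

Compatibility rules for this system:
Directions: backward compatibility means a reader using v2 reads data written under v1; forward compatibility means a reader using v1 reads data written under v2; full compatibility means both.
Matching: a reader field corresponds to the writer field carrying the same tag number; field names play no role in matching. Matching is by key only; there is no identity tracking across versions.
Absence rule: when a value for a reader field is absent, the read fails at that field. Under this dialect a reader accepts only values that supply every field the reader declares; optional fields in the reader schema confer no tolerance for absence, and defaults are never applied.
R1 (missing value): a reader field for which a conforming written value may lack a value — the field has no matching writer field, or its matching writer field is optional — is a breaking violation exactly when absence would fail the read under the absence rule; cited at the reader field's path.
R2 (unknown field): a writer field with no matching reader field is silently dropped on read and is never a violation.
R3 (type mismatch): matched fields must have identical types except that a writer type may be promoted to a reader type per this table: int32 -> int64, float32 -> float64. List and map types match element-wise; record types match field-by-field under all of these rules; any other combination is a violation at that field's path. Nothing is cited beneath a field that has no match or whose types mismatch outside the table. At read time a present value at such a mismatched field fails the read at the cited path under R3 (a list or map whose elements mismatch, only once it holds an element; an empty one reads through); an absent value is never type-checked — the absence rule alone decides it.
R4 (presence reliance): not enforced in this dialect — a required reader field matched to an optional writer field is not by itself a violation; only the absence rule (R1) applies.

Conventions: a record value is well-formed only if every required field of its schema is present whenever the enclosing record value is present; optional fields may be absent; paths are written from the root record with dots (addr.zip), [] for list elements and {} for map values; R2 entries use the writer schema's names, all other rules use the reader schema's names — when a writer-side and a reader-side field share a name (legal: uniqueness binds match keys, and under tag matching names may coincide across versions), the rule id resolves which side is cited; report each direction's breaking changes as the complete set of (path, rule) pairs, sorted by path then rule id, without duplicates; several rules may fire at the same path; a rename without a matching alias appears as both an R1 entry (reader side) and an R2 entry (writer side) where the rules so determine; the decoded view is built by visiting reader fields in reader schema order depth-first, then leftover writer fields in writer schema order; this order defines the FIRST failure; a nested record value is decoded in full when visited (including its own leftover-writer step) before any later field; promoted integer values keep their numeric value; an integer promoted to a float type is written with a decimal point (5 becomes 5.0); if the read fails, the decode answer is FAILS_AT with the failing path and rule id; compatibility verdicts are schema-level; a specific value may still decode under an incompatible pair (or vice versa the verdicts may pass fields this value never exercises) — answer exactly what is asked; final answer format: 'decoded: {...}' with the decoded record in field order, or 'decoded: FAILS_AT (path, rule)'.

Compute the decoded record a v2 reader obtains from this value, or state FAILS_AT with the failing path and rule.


the writer's type comes first in each Ticket pair
decode (reader v2):
  attrs := {"k2": 3.75, "src": 0.25}
  meta.price := -0.5 (from writer factor)
  read fails at meta.street under R3
  => FAILS_AT (meta.street, R3)
diffs on Ticket not affecting the asked answer:
  renamed field factor to price in record Meta -> no rule fires on it and the decoded Ticket view is identical with or without it
  removed field active from record Meta (its key 5 joins the reserved list) -> affects the rule determinations only; this particular Ticket value decodes identically

decoded: FAILS_AT (meta.street, R3)


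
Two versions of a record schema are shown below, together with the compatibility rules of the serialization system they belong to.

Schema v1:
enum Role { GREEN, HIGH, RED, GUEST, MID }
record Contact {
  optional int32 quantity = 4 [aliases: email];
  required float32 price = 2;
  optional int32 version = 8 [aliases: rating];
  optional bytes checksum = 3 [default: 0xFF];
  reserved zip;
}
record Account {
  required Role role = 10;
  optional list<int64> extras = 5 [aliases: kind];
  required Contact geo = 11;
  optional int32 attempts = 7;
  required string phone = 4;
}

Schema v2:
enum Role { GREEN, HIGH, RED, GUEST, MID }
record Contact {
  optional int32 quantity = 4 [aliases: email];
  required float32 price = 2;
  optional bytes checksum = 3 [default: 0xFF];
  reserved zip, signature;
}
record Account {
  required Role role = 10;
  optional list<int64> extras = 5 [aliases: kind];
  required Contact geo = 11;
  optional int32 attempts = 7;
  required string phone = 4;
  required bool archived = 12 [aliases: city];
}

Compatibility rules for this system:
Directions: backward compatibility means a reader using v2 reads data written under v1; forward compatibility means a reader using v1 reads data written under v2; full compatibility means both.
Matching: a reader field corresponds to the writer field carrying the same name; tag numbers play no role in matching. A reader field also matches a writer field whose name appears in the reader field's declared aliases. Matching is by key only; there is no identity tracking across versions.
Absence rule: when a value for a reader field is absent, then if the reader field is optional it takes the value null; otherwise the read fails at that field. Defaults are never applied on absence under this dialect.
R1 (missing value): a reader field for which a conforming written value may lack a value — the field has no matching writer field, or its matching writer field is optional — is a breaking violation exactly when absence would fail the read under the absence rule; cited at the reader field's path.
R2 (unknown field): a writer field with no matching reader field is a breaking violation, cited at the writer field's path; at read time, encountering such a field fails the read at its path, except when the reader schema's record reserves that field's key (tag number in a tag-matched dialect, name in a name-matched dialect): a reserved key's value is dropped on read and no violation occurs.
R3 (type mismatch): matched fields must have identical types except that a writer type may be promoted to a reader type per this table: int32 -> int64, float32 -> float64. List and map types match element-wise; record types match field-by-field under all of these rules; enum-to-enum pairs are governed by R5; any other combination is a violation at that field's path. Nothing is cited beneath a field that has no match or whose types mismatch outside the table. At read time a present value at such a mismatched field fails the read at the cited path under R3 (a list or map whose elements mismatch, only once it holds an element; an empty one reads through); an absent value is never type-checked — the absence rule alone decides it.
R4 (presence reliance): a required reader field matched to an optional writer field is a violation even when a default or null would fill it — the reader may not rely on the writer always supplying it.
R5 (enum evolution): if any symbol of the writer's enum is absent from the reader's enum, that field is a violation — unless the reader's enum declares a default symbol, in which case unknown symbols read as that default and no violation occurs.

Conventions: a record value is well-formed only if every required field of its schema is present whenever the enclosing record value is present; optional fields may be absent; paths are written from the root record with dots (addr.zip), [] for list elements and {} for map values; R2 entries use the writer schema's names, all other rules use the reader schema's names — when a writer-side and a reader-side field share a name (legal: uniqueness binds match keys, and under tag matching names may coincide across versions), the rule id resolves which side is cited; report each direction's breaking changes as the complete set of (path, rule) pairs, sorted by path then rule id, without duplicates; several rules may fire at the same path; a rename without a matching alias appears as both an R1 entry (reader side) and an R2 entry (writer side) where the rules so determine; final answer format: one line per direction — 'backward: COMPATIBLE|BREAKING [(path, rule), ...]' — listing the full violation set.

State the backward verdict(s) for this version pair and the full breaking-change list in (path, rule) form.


each type pair in Account: writer, then reader
backward pass over Account, reader schema v2, writer schema v1:
  Role -> Role, writer required: role aligns to role
  list<int64> -> list<int64>, writer optional: extras aligns to extras
  Contact -> Contact, writer required: geo aligns to geo
  int32 -> int32, writer optional: attempts aligns to attempts
  string -> string, writer required: phone aligns to phone
  archived: no writer-side match
  int32 -> int32, writer optional: geo.quantity aligns to geo.quantity
  float32 -> float32, writer required: geo.price aligns to geo.price
  bytes -> bytes, writer optional: geo.checksum aligns to geo.checksum
  leftover writer field: geo.version
  violation R1 at archived
  violation R2 at geo.version
  => 2 violation(s): backward is BREAKING for Account

backward: BREAKING [(archived, R1), (geo.version, R2)]


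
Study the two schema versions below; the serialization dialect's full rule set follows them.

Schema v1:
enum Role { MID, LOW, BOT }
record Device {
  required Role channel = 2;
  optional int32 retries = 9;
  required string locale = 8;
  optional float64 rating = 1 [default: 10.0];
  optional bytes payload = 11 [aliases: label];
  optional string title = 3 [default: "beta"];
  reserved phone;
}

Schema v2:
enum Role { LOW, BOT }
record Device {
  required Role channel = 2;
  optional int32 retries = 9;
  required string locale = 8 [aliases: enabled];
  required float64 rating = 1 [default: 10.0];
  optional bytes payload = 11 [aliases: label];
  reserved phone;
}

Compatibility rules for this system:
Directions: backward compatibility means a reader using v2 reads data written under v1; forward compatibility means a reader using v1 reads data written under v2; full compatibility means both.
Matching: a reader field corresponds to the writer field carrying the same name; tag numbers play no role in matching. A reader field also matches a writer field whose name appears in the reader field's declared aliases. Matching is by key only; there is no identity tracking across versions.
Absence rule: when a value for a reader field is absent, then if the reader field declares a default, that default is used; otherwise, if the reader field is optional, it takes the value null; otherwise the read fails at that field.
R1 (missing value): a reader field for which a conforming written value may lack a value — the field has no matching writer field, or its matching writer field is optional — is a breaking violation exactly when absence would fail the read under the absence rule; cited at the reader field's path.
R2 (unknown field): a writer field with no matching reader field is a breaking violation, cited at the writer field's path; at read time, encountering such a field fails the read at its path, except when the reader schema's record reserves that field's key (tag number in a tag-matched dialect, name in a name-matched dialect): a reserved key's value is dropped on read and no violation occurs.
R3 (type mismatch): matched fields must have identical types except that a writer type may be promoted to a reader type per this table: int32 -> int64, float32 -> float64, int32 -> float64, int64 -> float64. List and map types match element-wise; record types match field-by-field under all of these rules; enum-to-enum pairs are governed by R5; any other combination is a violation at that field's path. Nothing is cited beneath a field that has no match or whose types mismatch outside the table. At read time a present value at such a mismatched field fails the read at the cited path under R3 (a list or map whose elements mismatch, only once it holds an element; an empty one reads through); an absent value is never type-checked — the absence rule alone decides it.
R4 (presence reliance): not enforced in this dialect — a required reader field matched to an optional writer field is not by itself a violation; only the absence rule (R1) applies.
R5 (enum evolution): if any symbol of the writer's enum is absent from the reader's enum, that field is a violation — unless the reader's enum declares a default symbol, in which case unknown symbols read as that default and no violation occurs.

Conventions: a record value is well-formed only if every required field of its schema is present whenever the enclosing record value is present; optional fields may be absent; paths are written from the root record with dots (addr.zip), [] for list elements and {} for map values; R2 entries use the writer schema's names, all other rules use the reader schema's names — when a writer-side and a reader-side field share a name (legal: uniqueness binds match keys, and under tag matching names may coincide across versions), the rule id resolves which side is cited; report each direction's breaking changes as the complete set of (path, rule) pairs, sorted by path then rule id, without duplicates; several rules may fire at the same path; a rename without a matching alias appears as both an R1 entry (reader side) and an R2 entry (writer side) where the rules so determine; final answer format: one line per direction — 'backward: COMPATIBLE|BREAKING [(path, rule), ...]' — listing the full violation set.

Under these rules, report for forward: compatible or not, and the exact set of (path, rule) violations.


in Device below, arrows point writer -> reader
forward analysis of Device with v1 as reader and v2 as writer:
  channel <- channel (Role -> Role, writer required)
  retries <- retries (int32 -> int32, writer optional)
  locale <- locale (string -> string, writer required)
  rating <- rating (float64 -> float64, writer required)
  payload <- payload (bytes -> bytes, writer optional)
  title has no writer counterpart
  nothing fires on Device: forward is COMPATIBLE
the other Device changes do not affect what is asked:
  enum Role (field channel in record Device): symbol MID removed -> matters only for Device's backward compatibility — outside the asked direction
  field rating in record Device: optional changed to required -> no rule fires on it in Device's dialect; the asked verdict holds
  removed field title from record Device -> matters only for Device's backward compatibility — outside the asked direction

forward: COMPATIBLE []


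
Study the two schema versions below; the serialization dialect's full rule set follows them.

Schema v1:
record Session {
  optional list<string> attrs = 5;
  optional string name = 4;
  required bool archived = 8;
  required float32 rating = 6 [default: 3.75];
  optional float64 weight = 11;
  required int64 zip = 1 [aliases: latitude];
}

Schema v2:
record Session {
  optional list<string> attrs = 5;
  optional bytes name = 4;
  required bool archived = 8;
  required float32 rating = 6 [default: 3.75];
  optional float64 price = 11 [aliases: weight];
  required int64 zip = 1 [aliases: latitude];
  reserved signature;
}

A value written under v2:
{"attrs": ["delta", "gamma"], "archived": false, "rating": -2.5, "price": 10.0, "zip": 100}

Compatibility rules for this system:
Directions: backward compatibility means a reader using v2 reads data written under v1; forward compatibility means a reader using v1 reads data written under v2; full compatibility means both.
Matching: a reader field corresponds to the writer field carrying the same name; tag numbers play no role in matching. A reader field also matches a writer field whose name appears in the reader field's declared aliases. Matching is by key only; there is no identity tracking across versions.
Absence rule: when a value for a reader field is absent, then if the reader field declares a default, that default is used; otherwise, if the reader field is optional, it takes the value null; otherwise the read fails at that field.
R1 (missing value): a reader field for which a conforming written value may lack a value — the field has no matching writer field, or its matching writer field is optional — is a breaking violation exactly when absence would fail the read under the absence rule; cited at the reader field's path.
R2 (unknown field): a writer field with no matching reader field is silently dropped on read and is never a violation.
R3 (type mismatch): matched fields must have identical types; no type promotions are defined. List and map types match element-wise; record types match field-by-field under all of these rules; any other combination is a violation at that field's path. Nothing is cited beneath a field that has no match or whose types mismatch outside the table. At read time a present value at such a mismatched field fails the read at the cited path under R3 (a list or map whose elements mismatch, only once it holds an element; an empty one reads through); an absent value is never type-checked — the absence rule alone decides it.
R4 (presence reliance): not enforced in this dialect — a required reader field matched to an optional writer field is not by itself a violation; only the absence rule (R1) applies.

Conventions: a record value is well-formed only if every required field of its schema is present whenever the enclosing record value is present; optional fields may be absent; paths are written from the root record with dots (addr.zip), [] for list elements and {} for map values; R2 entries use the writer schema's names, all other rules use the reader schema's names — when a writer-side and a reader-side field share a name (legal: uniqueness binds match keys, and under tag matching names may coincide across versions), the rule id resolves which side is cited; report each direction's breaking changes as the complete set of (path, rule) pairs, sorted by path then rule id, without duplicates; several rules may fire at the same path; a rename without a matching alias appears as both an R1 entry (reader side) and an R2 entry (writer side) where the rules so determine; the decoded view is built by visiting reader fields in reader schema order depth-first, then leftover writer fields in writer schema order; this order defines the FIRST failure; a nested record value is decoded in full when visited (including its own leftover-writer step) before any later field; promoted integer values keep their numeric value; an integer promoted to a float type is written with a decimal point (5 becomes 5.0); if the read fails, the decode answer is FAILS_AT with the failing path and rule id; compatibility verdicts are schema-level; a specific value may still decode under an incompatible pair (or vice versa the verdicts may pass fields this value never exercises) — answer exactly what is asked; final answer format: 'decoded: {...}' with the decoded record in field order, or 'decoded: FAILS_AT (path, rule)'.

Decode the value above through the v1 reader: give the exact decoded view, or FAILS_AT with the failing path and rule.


each type pair in Session: writer, then reader
decode (reader v1):
  attrs := ["delta", "gamma"]
  name := null (missing; optional => null)
  archived := false
  rating := -2.5
  weight := null (missing; optional => null)
  zip := 100
  writer price: no reader field; dropped
  => decoded: {"attrs": ["delta", "gamma"], "name": null, "archived": false, "rating": -2.5, "weight": null, "zip": 100}
the rest of the Session diff is inert for this question:
  field name in record Session: type string changed to bytes -> affects the rule determinations only; this particular Session value decodes identically

decoded: {"attrs": ["delta", "gamma"], "name": null, "archived": false, "rating": -2.5, "weight": null, "zip": 100}


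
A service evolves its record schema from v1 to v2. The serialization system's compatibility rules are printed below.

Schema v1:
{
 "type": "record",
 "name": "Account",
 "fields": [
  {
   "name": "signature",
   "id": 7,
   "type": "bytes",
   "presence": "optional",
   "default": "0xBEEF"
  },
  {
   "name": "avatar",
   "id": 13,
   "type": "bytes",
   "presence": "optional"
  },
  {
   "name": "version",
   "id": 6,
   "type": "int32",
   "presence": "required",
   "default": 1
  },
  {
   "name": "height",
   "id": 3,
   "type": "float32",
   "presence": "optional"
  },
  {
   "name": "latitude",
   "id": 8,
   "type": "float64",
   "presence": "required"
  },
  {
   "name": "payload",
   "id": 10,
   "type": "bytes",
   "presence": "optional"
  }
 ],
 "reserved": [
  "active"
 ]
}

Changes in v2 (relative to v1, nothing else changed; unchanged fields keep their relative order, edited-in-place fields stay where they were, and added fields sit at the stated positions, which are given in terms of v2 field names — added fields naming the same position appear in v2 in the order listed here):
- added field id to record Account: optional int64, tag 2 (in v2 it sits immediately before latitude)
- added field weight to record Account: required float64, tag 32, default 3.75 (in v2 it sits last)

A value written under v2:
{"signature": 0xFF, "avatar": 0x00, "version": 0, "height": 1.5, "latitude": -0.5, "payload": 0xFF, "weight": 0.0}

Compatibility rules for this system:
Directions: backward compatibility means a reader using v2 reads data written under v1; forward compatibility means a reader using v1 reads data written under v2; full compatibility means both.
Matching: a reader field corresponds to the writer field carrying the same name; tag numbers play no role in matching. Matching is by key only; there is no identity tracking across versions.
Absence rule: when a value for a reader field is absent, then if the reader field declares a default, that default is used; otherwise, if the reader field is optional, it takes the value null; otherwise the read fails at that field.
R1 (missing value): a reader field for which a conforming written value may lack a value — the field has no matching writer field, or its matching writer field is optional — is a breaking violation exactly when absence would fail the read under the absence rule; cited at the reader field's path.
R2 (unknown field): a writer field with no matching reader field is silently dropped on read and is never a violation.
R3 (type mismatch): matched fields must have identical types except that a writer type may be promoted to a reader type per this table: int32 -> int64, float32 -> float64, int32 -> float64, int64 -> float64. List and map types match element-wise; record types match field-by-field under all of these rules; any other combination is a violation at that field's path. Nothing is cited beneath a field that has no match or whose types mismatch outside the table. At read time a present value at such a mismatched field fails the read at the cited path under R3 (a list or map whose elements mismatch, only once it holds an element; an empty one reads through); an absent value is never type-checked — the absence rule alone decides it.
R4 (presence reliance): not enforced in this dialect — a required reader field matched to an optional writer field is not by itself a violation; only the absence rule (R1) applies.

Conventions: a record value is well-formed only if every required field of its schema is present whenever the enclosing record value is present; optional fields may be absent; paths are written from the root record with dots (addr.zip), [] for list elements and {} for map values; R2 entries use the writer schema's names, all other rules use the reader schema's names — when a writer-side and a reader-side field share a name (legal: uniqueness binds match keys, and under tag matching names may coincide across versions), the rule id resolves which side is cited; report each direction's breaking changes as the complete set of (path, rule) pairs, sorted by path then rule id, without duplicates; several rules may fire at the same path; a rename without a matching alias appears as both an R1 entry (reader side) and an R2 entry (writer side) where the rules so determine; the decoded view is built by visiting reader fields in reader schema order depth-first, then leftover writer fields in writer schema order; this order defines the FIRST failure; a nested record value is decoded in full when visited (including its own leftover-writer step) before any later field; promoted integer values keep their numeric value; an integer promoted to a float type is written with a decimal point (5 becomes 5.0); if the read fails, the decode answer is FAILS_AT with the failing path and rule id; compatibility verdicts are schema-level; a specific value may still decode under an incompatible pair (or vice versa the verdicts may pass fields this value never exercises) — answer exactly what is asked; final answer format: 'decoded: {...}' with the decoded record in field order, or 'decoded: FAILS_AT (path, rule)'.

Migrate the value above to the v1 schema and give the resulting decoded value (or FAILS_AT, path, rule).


decoded: {"signature": 0xFF, "avatar": 0x00, "version": 0, "height": 1.5, "latitude": -0.5, "payload": 0xFF}

each type pair in Account: writer, then reader
decode (reader v1):
  signature := 0xFF
  avatar := 0x00
  version := 0
  height := 1.5
  latitude := -0.5
  payload := 0xFF
  writer weight: unknown -> dropped
  => decoded: {"signature": 0xFF, "avatar": 0x00, "version": 0, "height": 1.5, "latitude": -0.5, "payload": 0xFF}
checking off the Account differences that do not matter here:
  added field weight to record Account: required float64, tag 32, default 3.75 (in v2 it sits last) -> no rule fires on it and the decoded Account view is identical with or without it
  added field id to record Account: optional int64, tag 2 (in v2 it sits immediately before latitude) -> no rule fires on it and the decoded Account view is identical with or without it
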